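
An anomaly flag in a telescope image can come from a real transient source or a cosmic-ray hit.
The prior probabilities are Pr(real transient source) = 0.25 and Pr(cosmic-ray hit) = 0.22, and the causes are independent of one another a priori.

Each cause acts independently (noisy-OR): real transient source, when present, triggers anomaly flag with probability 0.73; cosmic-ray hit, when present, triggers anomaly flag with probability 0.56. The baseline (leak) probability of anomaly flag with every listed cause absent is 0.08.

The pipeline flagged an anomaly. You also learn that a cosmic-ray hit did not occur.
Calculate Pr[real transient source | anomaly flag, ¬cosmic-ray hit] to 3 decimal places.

Under noisy-OR, P(anomaly flag | causes) = 1 − (1−0.08)·∏(1−qᵢ) over the active causes.
Sum P(anomaly flag|·) weighted by the priors over both values of real transient source:
  P(anomaly flag | ¬cosmic-ray hit) = 0.08×0.75 + 0.7516×0.25
        = 0.060000 + 0.187900 = 0.247900
The terms with real transient source present sum to 0.187900, so
  P(real transient source | anomaly flag, ¬cosmic-ray hit) = 0.187900 / 0.247900 ≈ 0.758

Pr[real transient source | anomaly flag, ¬cosmic-ray hit] ≈ 0.758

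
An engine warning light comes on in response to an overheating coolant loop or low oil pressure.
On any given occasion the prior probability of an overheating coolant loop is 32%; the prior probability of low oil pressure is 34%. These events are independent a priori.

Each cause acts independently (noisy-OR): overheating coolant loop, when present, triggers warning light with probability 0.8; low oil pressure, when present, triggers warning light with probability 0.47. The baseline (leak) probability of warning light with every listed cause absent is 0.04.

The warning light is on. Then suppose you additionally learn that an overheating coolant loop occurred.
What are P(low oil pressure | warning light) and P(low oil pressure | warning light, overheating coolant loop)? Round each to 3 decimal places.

P(low oil pressure | warning light) ≈ 0.528; P(low oil pressure | warning light, overheating coolant loop) ≈ 0.364

Under noisy-OR, P(warning light | causes) = 1 − (1−0.04)·∏(1−qᵢ) over the active causes.
P(warning light) = 0.04×0.68×0.66 + 0.4912×0.68×0.34 + 0.808×0.32×0.66 + 0.89824×0.32×0.34 = 0.017952 + 0.113565 + 0.170650 + 0.097729 = 0.399896
Restricting to configurations with low oil pressure present: 0.113565 + 0.097729 = 0.211294.
Hence the posterior is 0.211294/0.399896 ≈ 0.528.

Now also conditioning on overheating coolant loop=true:
Weight on low oil pressure=true, given the evidence: 0.89824·0.34 = 0.305402
Normalizer over all consistent configurations: 0.808·0.66 + 0.89824·0.34 = 0.838682
P(low oil pressure | warning light, overheating coolant loop) = 0.305402/0.838682 ≈ 0.364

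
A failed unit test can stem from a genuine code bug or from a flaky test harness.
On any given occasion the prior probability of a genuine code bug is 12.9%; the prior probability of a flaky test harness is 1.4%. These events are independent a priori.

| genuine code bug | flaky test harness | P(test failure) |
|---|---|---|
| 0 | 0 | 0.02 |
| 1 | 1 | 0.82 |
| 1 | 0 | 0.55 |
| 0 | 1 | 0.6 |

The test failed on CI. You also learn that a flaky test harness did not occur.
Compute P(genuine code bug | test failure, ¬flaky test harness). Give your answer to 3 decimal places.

Numerator (weight on configurations with genuine code bug): 0.55×0.129 = 0.070950
The normalizing constant is 0.02×0.871 + 0.55×0.129 = 0.088370
P(genuine code bug | test failure, ¬flaky test harness) = 0.070950/0.088370 ≈ 0.803

P(genuine code bug | test failure, ¬flaky test harness) ≈ 0.803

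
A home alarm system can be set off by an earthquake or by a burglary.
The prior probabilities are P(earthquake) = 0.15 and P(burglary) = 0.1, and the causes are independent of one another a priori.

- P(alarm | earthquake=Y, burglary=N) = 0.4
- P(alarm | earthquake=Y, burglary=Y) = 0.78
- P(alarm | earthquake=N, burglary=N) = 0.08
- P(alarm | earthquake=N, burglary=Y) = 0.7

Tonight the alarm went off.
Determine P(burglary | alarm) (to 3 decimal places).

P(burglary | alarm) ≈ 0.382

For the numerator, keep only burglary=true terms: 0.059500 + 0.011700 = 0.071200
Denominator P(alarm): 0.08×0.85×0.9 + 0.7×0.85×0.1 + 0.4×0.15×0.9 + 0.78×0.15×0.1 = 0.186400
P(burglary | alarm) = 0.071200/0.186400 ≈ 0.382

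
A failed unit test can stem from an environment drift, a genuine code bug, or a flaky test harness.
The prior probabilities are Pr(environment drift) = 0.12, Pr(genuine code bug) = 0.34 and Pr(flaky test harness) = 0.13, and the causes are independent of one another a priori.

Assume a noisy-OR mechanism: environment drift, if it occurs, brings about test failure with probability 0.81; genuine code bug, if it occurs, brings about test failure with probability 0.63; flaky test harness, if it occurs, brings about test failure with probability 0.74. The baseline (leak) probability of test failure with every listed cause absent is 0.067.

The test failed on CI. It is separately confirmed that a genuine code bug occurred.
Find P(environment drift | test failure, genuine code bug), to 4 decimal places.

P(environment drift | test failure, genuine code bug) ≈ 0.1572

Under noisy-OR, P(test failure | causes) = 1 − (1−0.067)·∏(1−qᵢ) over the active causes.
Weight on environment drift=true, given the evidence: 0.097552 + 0.015334 = 0.112886
Normalizer over all consistent configurations: 0.65479×0.88×0.87 + 0.910245×0.88×0.13 + 0.93441×0.12×0.87 + 0.982947×0.12×0.13 = 0.718325
P(environment drift | test failure, genuine code bug) = 0.112886/0.718325 ≈ 0.1572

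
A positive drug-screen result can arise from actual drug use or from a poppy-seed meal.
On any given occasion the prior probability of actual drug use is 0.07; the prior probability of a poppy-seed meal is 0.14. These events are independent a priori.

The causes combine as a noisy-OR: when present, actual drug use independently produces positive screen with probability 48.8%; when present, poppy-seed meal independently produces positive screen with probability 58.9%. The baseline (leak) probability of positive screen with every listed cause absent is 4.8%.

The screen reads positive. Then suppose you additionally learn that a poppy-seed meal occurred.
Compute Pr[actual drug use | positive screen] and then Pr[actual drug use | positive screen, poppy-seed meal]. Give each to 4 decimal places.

Pr[actual drug use | positive screen] ≈ 0.2475; Pr[actual drug use | positive screen, poppy-seed meal] ≈ 0.0900

Under noisy-OR, P(positive screen | causes) = 1 − (1−0.048)·∏(1−qᵢ) over the active causes.
Sum P(positive screen|·) weighted by the priors over the 4 (actual drug use, poppy-seed meal) configurations:
  P(positive screen) = 0.048·0.93·0.86 + 0.608728·0.93·0.14 + 0.512576·0.07·0.86 + 0.799669·0.07·0.14
        = 0.038390 + 0.079256 + 0.030857 + 0.007837 = 0.156340
Keeping only the actual drug use-present terms gives 0.038694, so
  P(actual drug use | positive screen) = 0.038694 / 0.156340 ≈ 0.2475

Now condition on the additional information:
P(positive screen | poppy-seed meal) = 0.608728*0.93 + 0.799669*0.07 = 0.566117 + 0.055977 = 0.622094
Of this, 0.055977 comes from 0.799669*0.07 (the actual drug use=true cases).
P(actual drug use | positive screen, poppy-seed meal) = 0.055977 / 0.622094 ≈ 0.0900
Conditioning on poppy-seed meal lowers the posterior on actual drug use: the classic explaining-away effect in a common-effect structure.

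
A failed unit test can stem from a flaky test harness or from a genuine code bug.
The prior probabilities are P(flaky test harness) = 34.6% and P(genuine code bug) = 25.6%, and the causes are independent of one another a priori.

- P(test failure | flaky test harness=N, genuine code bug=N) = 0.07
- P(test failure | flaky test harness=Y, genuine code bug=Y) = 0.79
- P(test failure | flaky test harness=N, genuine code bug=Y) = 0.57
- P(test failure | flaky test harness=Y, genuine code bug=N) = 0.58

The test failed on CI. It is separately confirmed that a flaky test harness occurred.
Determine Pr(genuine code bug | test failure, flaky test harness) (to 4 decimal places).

Pr(genuine code bug | test failure, flaky test harness) ≈ 0.3191

Sum P(test failure|·) weighted by the priors over both values of genuine code bug:
  P(test failure | flaky test harness) = 0.58*0.744 + 0.79*0.256
        = 0.431520 + 0.202240 = 0.633760
Configurations with genuine code bug contribute 0.202240, so
  P(genuine code bug | test failure, flaky test harness) = 0.202240 / 0.633760 ≈ 0.3191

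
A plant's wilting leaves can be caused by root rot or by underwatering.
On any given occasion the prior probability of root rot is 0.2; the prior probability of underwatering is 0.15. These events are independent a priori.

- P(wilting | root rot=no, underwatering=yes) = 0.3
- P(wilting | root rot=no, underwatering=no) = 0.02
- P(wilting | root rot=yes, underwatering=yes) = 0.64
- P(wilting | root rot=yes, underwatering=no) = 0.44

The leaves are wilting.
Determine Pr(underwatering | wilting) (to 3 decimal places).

Pr(underwatering | wilting) ≈ 0.384

Sum P(wilting|·) weighted by the priors over the 4 (root rot, underwatering) configurations:
  P(wilting) = 0.02*0.8*0.85 + 0.3*0.8*0.15 + 0.44*0.2*0.85 + 0.64*0.2*0.15
        = 0.013600 + 0.036000 + 0.074800 + 0.019200 = 0.143600
The terms with underwatering present sum to 0.055200, so
  P(underwatering | wilting) = 0.055200 / 0.143600 ≈ 0.384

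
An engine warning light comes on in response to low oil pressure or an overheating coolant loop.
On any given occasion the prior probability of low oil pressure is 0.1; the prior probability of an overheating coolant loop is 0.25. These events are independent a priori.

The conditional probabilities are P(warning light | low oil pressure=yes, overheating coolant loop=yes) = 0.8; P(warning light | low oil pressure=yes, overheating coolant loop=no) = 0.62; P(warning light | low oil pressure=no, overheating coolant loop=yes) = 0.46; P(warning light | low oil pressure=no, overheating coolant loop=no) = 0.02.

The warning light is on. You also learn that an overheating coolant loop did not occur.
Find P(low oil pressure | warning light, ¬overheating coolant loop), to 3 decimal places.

Sum P(warning light|·) weighted by the priors over both values of low oil pressure:
  P(warning light | ¬overheating coolant loop) = 0.02*0.9 + 0.62*0.1
        = 0.018000 + 0.062000 = 0.080000
Keeping only the low oil pressure-present terms gives 0.062000, so
  P(low oil pressure | warning light, ¬overheating coolant loop) = 0.062000 / 0.080000 ≈ 0.775

P(low oil pressure | warning light, ¬overheating coolant loop) ≈ 0.775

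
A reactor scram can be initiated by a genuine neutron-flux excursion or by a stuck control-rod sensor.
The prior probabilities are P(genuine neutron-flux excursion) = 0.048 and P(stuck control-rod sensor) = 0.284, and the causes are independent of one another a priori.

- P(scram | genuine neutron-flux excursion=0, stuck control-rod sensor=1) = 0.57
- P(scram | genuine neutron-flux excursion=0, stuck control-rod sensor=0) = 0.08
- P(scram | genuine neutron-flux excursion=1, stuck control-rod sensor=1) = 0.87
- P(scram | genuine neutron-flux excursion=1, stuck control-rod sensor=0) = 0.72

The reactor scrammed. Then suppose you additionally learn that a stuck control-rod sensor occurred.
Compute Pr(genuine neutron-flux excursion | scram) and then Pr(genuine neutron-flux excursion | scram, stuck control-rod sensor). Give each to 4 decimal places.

P(scram) = 0.08×0.952×0.716 + 0.57×0.952×0.284 + 0.72×0.048×0.716 + 0.87×0.048×0.284 = 0.054531 + 0.154110 + 0.024745 + 0.011860 = 0.245246
Restricting to configurations with genuine neutron-flux excursion present: 0.024745 + 0.011860 = 0.036605.
So P(genuine neutron-flux excursion | scram) = 0.036605/0.245246 ≈ 0.1493.

Now also conditioning on stuck control-rod sensor=true:
Enumerate both values of genuine neutron-flux excursion and weight by the priors:
  P(scram | stuck control-rod sensor) = 0.57*0.952 + 0.87*0.048
        = 0.542640 + 0.041760 = 0.584400
Keeping only the genuine neutron-flux excursion-present terms gives 0.041760, so
  P(genuine neutron-flux excursion | scram, stuck control-rod sensor) = 0.041760 / 0.584400 ≈ 0.0715

Pr(genuine neutron-flux excursion | scram) ≈ 0.1493; Pr(genuine neutron-flux excursion | scram, stuck control-rod sensor) ≈ 0.0715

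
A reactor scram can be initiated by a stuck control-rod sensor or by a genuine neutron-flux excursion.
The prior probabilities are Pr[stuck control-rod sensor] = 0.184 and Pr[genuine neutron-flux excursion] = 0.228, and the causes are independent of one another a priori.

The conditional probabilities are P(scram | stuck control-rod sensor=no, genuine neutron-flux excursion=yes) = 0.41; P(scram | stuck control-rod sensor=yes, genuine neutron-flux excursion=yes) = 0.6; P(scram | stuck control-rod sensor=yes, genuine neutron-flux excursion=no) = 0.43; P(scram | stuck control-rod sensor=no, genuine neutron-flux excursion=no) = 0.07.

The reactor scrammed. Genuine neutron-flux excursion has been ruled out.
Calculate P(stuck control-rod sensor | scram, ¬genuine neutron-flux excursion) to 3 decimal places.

Sum P(scram|·) weighted by the priors over both values of stuck control-rod sensor:
  P(scram | ¬genuine neutron-flux excursion) = 0.07*0.816 + 0.43*0.184
        = 0.057120 + 0.079120 = 0.136240
Configurations with stuck control-rod sensor contribute 0.079120, so
  P(stuck control-rod sensor | scram, ¬genuine neutron-flux excursion) = 0.079120 / 0.136240 ≈ 0.581

P(stuck control-rod sensor | scram, ¬genuine neutron-flux excursion) ≈ 0.581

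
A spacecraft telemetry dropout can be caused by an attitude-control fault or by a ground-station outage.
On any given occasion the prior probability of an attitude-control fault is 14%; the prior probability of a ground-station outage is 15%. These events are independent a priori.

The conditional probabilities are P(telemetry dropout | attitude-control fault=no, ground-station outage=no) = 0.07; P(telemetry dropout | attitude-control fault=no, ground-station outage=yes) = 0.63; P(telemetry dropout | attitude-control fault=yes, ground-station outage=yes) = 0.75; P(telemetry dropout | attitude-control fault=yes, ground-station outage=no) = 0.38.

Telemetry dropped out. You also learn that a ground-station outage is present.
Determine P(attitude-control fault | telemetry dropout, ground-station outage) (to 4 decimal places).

Numerator (weight on configurations with attitude-control fault): 0.75*0.14 = 0.105000
Normalizer over all consistent configurations: 0.63*0.86 + 0.75*0.14 = 0.646800
Posterior = 0.105000 / 0.646800 ≈ 0.1623

P(attitude-control fault | telemetry dropout, ground-station outage) ≈ 0.1623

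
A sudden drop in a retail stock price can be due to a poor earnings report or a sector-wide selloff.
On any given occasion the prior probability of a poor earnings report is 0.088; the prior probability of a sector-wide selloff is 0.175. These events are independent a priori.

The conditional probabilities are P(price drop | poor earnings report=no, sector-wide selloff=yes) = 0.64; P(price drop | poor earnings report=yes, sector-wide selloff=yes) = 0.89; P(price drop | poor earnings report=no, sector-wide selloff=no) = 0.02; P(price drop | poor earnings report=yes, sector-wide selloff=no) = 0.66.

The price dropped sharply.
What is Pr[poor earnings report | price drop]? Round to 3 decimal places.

Pr[poor earnings report | price drop] ≈ 0.345

For the numerator, keep only poor earnings report=true terms: 0.047916 + 0.013706 = 0.061622
Normalizer over all consistent configurations: 0.02*0.912*0.825 + 0.64*0.912*0.175 + 0.66*0.088*0.825 + 0.89*0.088*0.175 = 0.178814
P(poor earnings report | price drop) = 0.061622/0.178814 ≈ 0.345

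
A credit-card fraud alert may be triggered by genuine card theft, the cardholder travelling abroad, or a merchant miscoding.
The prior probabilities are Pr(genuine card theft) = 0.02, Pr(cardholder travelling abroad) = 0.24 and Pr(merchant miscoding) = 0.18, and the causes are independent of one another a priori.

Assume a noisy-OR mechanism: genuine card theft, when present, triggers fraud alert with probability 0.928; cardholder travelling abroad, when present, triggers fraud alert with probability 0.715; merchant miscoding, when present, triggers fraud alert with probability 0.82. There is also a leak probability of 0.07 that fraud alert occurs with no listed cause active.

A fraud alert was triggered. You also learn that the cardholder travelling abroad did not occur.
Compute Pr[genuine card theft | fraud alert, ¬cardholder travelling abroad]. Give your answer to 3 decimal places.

Under noisy-OR, P(fraud alert | causes) = 1 − (1−0.07)·∏(1−qᵢ) over the active causes.
Enumerate the 4 (genuine card theft, merchant miscoding) configurations and weight by the priors:
  P(fraud alert | ¬cardholder travelling abroad) = 0.07·0.98·0.82 + 0.8326·0.98·0.18 + 0.93304·0.02·0.82 + 0.987947·0.02·0.18
        = 0.056252 + 0.146871 + 0.015302 + 0.003557 = 0.221982
Keeping only the genuine card theft-present terms gives 0.018859, so
  P(genuine card theft | fraud alert, ¬cardholder travelling abroad) = 0.018859 / 0.221982 ≈ 0.085

Pr[genuine card theft | fraud alert, ¬cardholder travelling abroad] ≈ 0.085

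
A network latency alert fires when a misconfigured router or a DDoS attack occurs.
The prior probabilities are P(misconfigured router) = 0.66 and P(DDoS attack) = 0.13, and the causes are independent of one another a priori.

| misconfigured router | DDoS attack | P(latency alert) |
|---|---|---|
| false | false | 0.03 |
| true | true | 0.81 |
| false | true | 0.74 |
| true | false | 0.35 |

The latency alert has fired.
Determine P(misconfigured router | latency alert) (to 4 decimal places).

P(misconfigured router | latency alert) ≈ 0.8667

Numerator (weight on configurations with misconfigured router): 0.200970 + 0.069498 = 0.270468
The normalizing constant is 0.03*0.34*0.87 + 0.74*0.34*0.13 + 0.35*0.66*0.87 + 0.81*0.66*0.13 = 0.312050
Posterior = 0.270468 / 0.312050 ≈ 0.8667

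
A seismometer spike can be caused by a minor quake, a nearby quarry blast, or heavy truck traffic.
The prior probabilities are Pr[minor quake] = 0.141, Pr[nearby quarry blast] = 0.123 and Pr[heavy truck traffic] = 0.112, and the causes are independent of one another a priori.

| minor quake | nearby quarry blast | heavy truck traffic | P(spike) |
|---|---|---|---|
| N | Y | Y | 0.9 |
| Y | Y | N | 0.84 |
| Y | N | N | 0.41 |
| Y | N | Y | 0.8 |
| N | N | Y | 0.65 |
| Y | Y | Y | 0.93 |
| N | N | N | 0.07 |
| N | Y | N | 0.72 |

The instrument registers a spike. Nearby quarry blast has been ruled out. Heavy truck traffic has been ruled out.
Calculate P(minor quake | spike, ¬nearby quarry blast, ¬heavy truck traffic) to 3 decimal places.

P(spike | ¬nearby quarry blast, ¬heavy truck traffic) = 0.07·0.859 + 0.41·0.141 = 0.060130 + 0.057810 = 0.117940
The minor quake-present share is 0.41·0.141 = 0.057810.
So P(minor quake | spike, ¬nearby quarry blast, ¬heavy truck traffic) = 0.057810/0.117940 ≈ 0.490.

P(minor quake | spike, ¬nearby quarry blast, ¬heavy truck traffic) ≈ 0.490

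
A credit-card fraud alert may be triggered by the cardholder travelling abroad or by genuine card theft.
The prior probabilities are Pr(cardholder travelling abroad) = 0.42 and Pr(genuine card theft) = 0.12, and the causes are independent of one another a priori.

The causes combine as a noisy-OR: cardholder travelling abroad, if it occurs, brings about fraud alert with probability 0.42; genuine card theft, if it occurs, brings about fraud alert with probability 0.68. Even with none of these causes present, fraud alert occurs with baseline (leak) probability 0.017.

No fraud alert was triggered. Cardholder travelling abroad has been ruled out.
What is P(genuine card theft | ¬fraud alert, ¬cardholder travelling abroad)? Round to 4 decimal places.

P(genuine card theft | ¬fraud alert, ¬cardholder travelling abroad) ≈ 0.0418

Under noisy-OR, P(fraud alert | causes) = 1 − (1−0.017)·∏(1−qᵢ) over the active causes.
Numerator (weight on configurations with genuine card theft): 0.31456×0.12 = 0.037747
The normalizing constant is 0.983×0.88 + 0.31456×0.12 = 0.902787
P(genuine card theft | ¬fraud alert, ¬cardholder travelling abroad) = 0.037747/0.902787 ≈ 0.0418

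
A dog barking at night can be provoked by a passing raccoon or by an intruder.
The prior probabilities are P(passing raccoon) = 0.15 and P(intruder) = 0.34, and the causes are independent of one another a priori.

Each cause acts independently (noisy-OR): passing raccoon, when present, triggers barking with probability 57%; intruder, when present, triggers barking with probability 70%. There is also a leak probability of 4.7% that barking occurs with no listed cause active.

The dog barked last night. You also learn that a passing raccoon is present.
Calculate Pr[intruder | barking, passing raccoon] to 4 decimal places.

Under noisy-OR, P(barking | causes) = 1 − (1−0.047)·∏(1−qᵢ) over the active causes.
Sum P(barking|·) weighted by the priors over both values of intruder:
  P(barking | passing raccoon) = 0.59021·0.66 + 0.877063·0.34
        = 0.389539 + 0.298201 = 0.687740
Configurations with intruder contribute 0.298201, so
  P(intruder | barking, passing raccoon) = 0.298201 / 0.687740 ≈ 0.4336

Pr[intruder | barking, passing raccoon] ≈ 0.4336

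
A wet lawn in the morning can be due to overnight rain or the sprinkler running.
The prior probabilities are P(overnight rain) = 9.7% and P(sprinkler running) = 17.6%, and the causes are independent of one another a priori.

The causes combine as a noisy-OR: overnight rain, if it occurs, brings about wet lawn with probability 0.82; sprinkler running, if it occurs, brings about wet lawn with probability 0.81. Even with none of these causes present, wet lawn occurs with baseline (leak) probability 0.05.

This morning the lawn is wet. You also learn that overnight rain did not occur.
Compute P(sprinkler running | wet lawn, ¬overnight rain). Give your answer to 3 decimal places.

P(sprinkler running | wet lawn, ¬overnight rain) ≈ 0.778

Under noisy-OR, P(wet lawn | causes) = 1 − (1−0.05)·∏(1−qᵢ) over the active causes.
For the numerator, keep only sprinkler running=true terms: 0.8195*0.176 = 0.144232
The normalizing constant is 0.05*0.824 + 0.8195*0.176 = 0.185432
Posterior = 0.144232 / 0.185432 ≈ 0.778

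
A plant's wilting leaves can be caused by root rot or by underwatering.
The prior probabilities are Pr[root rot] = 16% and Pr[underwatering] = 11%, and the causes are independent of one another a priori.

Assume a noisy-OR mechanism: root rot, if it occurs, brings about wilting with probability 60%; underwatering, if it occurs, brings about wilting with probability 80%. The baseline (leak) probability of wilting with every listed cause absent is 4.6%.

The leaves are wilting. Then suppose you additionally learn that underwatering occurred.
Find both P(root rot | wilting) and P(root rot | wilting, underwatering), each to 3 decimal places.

P(root rot | wilting) ≈ 0.489; P(root rot | wilting, underwatering) ≈ 0.179

Under noisy-OR, P(wilting | causes) = 1 − (1−0.046)·∏(1−qᵢ) over the active causes.
P(wilting) = 0.046*0.84*0.89 + 0.8092*0.84*0.11 + 0.6184*0.16*0.89 + 0.92368*0.16*0.11 = 0.034390 + 0.074770 + 0.088060 + 0.016257 = 0.213477
Of this, 0.104317 comes from 0.088060 + 0.016257 (the root rot=true cases).
Hence the posterior is 0.104317/0.213477 ≈ 0.489.

Now also conditioning on underwatering=true:
Weight on root rot=true, given the evidence: 0.92368*0.16 = 0.147789
Normalizer over all consistent configurations: 0.8092*0.84 + 0.92368*0.16 = 0.827517
P(root rot | wilting, underwatering) = 0.147789/0.827517 ≈ 0.179
This is intercausal reasoning (explaining away): once underwatering accounts for the wilting, root rot becomes less likely.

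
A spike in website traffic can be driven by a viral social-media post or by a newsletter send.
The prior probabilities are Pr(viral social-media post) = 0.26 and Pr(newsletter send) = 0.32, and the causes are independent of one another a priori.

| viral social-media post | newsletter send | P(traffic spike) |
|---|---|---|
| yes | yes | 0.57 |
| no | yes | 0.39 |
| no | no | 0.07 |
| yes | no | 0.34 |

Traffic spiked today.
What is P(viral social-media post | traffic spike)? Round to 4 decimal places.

P(traffic spike) = 0.07*0.74*0.68 + 0.39*0.74*0.32 + 0.34*0.26*0.68 + 0.57*0.26*0.32 = 0.035224 + 0.092352 + 0.060112 + 0.047424 = 0.235112
Of this, 0.107536 comes from 0.060112 + 0.047424 (the viral social-media post=true cases).
Hence the posterior is 0.107536/0.235112 ≈ 0.4574.

P(viral social-media post | traffic spike) ≈ 0.4574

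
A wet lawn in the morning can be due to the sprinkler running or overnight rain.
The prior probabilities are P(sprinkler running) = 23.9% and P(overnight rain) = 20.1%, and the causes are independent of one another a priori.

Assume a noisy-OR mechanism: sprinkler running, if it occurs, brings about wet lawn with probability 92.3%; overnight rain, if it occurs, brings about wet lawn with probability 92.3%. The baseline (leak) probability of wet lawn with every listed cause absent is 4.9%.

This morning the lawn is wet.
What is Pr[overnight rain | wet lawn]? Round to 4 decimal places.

Under noisy-OR, P(wet lawn | causes) = 1 − (1−0.049)·∏(1−qᵢ) over the active causes.
Enumerate the 4 (sprinkler running, overnight rain) configurations and weight by the priors:
  P(wet lawn) = 0.049·0.761·0.799 + 0.926773·0.761·0.201 + 0.926773·0.239·0.799 + 0.994362·0.239·0.201
        = 0.029794 + 0.141760 + 0.176977 + 0.047768 = 0.396299
Configurations with overnight rain contribute 0.189528, so
  P(overnight rain | wet lawn) = 0.189528 / 0.396299 ≈ 0.4782

Pr[overnight rain | wet lawn] ≈ 0.4782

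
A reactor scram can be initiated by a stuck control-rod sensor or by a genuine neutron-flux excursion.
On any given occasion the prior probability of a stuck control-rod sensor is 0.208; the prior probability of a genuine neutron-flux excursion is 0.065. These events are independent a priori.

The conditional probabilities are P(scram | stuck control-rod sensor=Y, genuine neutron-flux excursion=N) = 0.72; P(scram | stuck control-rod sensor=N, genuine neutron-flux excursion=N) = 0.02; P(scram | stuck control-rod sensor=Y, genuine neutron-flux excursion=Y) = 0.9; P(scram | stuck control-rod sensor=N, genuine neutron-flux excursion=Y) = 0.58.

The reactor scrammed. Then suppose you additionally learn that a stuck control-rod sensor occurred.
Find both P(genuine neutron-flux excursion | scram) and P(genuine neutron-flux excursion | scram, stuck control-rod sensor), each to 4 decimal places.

P(genuine neutron-flux excursion | scram) ≈ 0.2135; P(genuine neutron-flux excursion | scram, stuck control-rod sensor) ≈ 0.0800

Sum P(scram|·) weighted by the priors over the 4 (stuck control-rod sensor, genuine neutron-flux excursion) configurations:
  P(scram) = 0.02·0.792·0.935 + 0.58·0.792·0.065 + 0.72·0.208·0.935 + 0.9·0.208·0.065
        = 0.014810 + 0.029858 + 0.140026 + 0.012168 = 0.196862
The terms with genuine neutron-flux excursion present sum to 0.042026, so
  P(genuine neutron-flux excursion | scram) = 0.042026 / 0.196862 ≈ 0.2135

With the extra evidence:
Numerator (weight on configurations with genuine neutron-flux excursion): 0.9*0.065 = 0.058500
The normalizing constant is 0.72*0.935 + 0.9*0.065 = 0.731700
Posterior = 0.058500 / 0.731700 ≈ 0.0800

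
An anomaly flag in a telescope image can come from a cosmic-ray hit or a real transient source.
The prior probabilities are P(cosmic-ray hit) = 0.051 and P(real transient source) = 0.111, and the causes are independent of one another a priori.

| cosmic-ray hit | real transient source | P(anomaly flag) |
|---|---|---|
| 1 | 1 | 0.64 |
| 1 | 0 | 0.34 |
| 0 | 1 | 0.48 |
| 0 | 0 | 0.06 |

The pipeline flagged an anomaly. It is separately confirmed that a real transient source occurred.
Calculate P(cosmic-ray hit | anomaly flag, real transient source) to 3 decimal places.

P(cosmic-ray hit | anomaly flag, real transient source) ≈ 0.067

P(anomaly flag | real transient source) = 0.48×0.949 + 0.64×0.051 = 0.455520 + 0.032640 = 0.488160
The cosmic-ray hit-present share is 0.64×0.051 = 0.032640.
P(cosmic-ray hit | anomaly flag, real transient source) = 0.032640 / 0.488160 ≈ 0.067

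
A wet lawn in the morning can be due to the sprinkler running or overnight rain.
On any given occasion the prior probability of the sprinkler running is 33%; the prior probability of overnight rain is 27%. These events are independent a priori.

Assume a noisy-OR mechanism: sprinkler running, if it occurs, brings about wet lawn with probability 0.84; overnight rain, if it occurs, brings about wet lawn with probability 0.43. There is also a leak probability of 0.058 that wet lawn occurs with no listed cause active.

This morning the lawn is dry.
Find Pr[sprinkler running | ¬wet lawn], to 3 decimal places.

Pr[sprinkler running | ¬wet lawn] ≈ 0.073

Under noisy-OR, P(wet lawn | causes) = 1 − (1−0.058)·∏(1−qᵢ) over the active causes.
Enumerate the 4 (sprinkler running, overnight rain) configurations and weight by the priors:
  P(¬wet lawn) = 0.942*0.67*0.73 + 0.53694*0.67*0.27 + 0.15072*0.33*0.73 + 0.08591*0.33*0.27
        = 0.460732 + 0.097132 + 0.036308 + 0.007655 = 0.601827
The terms with sprinkler running present sum to 0.043963, so
  P(sprinkler running | ¬wet lawn) = 0.043963 / 0.601827 ≈ 0.073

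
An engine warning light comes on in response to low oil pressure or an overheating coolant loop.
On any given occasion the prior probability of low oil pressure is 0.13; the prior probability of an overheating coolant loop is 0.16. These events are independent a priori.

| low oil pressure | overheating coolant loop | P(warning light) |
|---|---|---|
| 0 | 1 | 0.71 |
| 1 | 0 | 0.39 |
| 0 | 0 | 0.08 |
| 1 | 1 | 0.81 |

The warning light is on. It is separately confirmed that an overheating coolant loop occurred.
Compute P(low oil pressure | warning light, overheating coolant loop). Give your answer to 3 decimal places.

P(low oil pressure | warning light, overheating coolant loop) ≈ 0.146

Numerator (weight on configurations with low oil pressure): 0.81·0.13 = 0.105300
Normalizer over all consistent configurations: 0.71·0.87 + 0.81·0.13 = 0.723000
P(low oil pressure | warning light, overheating coolant loop) = 0.105300/0.723000 ≈ 0.146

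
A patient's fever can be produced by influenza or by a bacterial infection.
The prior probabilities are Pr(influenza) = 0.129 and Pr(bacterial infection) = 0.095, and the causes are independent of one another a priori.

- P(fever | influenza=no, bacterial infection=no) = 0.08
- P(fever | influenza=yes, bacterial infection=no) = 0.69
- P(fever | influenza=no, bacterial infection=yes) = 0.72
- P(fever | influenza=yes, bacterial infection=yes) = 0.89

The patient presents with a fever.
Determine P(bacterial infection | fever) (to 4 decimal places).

Enumerate the 4 (influenza, bacterial infection) configurations and weight by the priors:
  P(fever) = 0.08·0.871·0.905 + 0.72·0.871·0.095 + 0.69·0.129·0.905 + 0.89·0.129·0.095
        = 0.063060 + 0.059576 + 0.080554 + 0.010907 = 0.214097
Keeping only the bacterial infection-present terms gives 0.070483, so
  P(bacterial infection | fever) = 0.070483 / 0.214097 ≈ 0.3292

P(bacterial infection | fever) ≈ 0.3292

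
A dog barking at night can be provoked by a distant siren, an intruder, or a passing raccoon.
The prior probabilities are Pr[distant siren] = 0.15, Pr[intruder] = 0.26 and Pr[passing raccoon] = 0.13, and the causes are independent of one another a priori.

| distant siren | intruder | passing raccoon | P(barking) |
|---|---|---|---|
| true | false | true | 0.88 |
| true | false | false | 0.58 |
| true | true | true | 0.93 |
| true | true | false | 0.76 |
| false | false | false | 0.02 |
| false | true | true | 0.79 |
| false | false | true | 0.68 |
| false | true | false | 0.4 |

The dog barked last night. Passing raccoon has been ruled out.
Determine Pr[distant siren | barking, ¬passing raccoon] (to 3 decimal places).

For the numerator, keep only distant siren=true terms: 0.064380 + 0.029640 = 0.094020
Denominator P(barking | ¬passing raccoon): 0.02*0.85*0.74 + 0.4*0.85*0.26 + 0.58*0.15*0.74 + 0.76*0.15*0.26 = 0.195000
Posterior = 0.094020 / 0.195000 ≈ 0.482

Pr[distant siren | barking, ¬passing raccoon] ≈ 0.482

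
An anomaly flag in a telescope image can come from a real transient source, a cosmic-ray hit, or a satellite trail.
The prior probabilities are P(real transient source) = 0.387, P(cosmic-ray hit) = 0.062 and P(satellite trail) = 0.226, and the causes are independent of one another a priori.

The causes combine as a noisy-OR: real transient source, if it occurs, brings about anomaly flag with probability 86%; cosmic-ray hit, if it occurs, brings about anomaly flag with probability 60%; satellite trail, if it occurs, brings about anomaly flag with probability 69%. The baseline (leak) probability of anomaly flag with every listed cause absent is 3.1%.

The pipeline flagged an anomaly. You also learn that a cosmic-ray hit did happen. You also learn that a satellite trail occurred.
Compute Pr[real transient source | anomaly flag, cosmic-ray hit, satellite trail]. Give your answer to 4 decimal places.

Pr[real transient source | anomaly flag, cosmic-ray hit, satellite trail] ≈ 0.4137

Under noisy-OR, P(anomaly flag | causes) = 1 − (1−0.031)·∏(1−qᵢ) over the active causes.
Sum P(anomaly flag|·) weighted by the priors over both values of real transient source:
  P(anomaly flag | cosmic-ray hit, satellite trail) = 0.879844·0.613 + 0.983178·0.387
        = 0.539344 + 0.380490 = 0.919834
Configurations with real transient source contribute 0.380490, so
  P(real transient source | anomaly flag, cosmic-ray hit, satellite trail) = 0.380490 / 0.919834 ≈ 0.4137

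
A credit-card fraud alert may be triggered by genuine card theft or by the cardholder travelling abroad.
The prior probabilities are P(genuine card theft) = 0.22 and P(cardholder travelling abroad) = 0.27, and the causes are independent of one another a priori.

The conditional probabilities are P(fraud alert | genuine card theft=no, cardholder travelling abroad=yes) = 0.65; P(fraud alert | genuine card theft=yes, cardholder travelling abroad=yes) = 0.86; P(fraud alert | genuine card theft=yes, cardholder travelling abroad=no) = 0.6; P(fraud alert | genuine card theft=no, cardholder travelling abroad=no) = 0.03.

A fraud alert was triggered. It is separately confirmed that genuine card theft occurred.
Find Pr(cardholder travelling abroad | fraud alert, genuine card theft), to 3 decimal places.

For the numerator, keep only cardholder travelling abroad=true terms: 0.86*0.27 = 0.232200
Denominator P(fraud alert | genuine card theft): 0.6*0.73 + 0.86*0.27 = 0.670200
Posterior = 0.232200 / 0.670200 ≈ 0.346

Pr(cardholder travelling abroad | fraud alert, genuine card theft) ≈ 0.346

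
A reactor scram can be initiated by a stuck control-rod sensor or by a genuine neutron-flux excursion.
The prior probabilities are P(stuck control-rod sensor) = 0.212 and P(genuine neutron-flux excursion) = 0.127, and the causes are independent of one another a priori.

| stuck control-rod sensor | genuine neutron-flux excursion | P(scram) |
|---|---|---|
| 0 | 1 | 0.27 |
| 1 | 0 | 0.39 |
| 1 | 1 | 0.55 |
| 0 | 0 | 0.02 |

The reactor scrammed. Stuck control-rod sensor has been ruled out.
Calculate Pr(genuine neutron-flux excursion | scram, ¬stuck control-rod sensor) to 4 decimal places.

Numerator (weight on configurations with genuine neutron-flux excursion): 0.27×0.127 = 0.034290
Denominator P(scram | ¬stuck control-rod sensor): 0.02×0.873 + 0.27×0.127 = 0.051750
Posterior = 0.034290 / 0.051750 ≈ 0.6626

Pr(genuine neutron-flux excursion | scram, ¬stuck control-rod sensor) ≈ 0.6626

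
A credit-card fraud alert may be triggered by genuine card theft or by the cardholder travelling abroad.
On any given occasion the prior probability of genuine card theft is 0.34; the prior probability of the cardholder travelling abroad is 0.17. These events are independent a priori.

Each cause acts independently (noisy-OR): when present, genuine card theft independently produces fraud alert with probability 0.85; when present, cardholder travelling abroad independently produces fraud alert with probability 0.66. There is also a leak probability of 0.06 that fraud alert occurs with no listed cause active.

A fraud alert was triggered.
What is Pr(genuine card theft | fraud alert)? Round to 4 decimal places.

Under noisy-OR, P(fraud alert | causes) = 1 − (1−0.06)·∏(1−qᵢ) over the active causes.
Sum P(fraud alert|·) weighted by the priors over the 4 (genuine card theft, cardholder travelling abroad) configurations:
  P(fraud alert) = 0.06*0.66*0.83 + 0.6804*0.66*0.17 + 0.859*0.34*0.83 + 0.95206*0.34*0.17
        = 0.032868 + 0.076341 + 0.242410 + 0.055029 = 0.406648
Configurations with genuine card theft contribute 0.297439, so
  P(genuine card theft | fraud alert) = 0.297439 / 0.406648 ≈ 0.7314

Pr(genuine card theft | fraud alert) ≈ 0.7314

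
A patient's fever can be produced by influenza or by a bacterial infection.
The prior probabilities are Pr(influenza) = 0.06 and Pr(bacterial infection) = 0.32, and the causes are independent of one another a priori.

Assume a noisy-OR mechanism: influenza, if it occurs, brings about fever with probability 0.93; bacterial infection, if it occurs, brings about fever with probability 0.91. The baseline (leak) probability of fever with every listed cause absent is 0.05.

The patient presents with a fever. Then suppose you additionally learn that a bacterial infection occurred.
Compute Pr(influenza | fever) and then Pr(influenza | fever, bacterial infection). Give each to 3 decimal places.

Pr(influenza | fever) ≈ 0.157; Pr(influenza | fever, bacterial infection) ≈ 0.065

Under noisy-OR, P(fever | causes) = 1 − (1−0.05)·∏(1−qᵢ) over the active causes.
Sum P(fever|·) weighted by the priors over the 4 (influenza, bacterial infection) configurations:
  P(fever) = 0.05*0.94*0.68 + 0.9145*0.94*0.32 + 0.9335*0.06*0.68 + 0.994015*0.06*0.32
        = 0.031960 + 0.275082 + 0.038087 + 0.019085 = 0.364214
The terms with influenza present sum to 0.057172, so
  P(influenza | fever) = 0.057172 / 0.364214 ≈ 0.157

With the extra evidence:
For the numerator, keep only influenza=true terms: 0.994015·0.06 = 0.059641
The normalizing constant is 0.9145·0.94 + 0.994015·0.06 = 0.919271
P(influenza | fever, bacterial infection) = 0.059641/0.919271 ≈ 0.065
Conditioning on bacterial infection lowers the posterior on influenza: the classic explaining-away effect in a common-effect structure.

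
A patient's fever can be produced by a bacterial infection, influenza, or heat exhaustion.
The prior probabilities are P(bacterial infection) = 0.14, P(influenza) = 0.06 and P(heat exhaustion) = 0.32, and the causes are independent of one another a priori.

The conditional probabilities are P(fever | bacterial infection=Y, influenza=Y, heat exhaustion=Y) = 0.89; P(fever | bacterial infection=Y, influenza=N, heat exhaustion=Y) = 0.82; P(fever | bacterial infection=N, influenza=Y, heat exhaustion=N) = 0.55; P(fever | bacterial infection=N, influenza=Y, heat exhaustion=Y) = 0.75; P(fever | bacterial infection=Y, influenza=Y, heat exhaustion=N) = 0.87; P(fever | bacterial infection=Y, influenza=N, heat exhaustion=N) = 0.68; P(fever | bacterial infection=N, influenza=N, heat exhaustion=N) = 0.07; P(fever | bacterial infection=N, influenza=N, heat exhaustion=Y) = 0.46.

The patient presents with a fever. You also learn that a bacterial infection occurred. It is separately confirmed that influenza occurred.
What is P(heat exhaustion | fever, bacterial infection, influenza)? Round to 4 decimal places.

Enumerate both values of heat exhaustion and weight by the priors:
  P(fever | bacterial infection, influenza) = 0.87*0.68 + 0.89*0.32
        = 0.591600 + 0.284800 = 0.876400
Configurations with heat exhaustion contribute 0.284800, so
  P(heat exhaustion | fever, bacterial infection, influenza) = 0.284800 / 0.876400 ≈ 0.3250

P(heat exhaustion | fever, bacterial infection, influenza) ≈ 0.3250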